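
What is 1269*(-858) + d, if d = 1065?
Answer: -1087737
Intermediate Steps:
1269*(-858) + d = 1269*(-858) + 1065 = -1088802 + 1065 = -1087737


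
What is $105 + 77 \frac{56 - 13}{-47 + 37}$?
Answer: $- \frac{2261}{10} \approx -226.1$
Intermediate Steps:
$105 + 77 \frac{56 - 13}{-47 + 37} = 105 + 77 \frac{43}{-10} = 105 + 77 \cdot 43 \left(- \frac{1}{10}\right) = 105 + 77 \left(- \frac{43}{10}\right) = 105 - \frac{3311}{10} = - \frac{2261}{10}$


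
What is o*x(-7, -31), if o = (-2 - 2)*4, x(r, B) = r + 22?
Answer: -240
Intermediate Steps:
x(r, B) = 22 + r
o = -16 (o = -4*4 = -16)
o*x(-7, -31) = -16*(22 - 7) = -16*15 = -240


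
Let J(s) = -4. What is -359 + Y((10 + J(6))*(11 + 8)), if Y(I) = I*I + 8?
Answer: 12645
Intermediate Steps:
Y(I) = 8 + I**2 (Y(I) = I**2 + 8 = 8 + I**2)
-359 + Y((10 + J(6))*(11 + 8)) = -359 + (8 + ((10 - 4)*(11 + 8))**2) = -359 + (8 + (6*19)**2) = -359 + (8 + 114**2) = -359 + (8 + 12996) = -359 + 13004 = 12645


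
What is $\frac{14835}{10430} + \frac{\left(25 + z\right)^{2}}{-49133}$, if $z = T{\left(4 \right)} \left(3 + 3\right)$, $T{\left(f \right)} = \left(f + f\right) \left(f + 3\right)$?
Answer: $- \frac{18010285}{14641634} \approx -1.2301$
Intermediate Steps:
$T{\left(f \right)} = 2 f \left(3 + f\right)$
$z = 336$ ($z = 2 \cdot 4 \left(3 + 4\right) \left(3 + 3\right) = 2 \cdot 4 \cdot 7 \cdot 6 = 56 \cdot 6 = 336$)
$\frac{14835}{10430} + \frac{\left(25 + z\right)^{2}}{-49133} = \frac{14835}{10430} + \frac{\left(25 + 336\right)^{2}}{-49133} = 14835 \cdot \frac{1}{10430} + 361^{2} \left(- \frac{1}{49133}\right) = \frac{2967}{2086} + 130321 \left(- \frac{1}{49133}\right) = \frac{2967}{2086} - \frac{130321}{49133} = - \frac{18010285}{14641634}$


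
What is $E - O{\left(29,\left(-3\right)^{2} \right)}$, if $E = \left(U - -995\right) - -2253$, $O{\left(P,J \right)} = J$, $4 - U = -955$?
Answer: $4198$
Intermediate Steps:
$U = 959$ ($U = 4 - -955 = 4 + 955 = 959$)
$E = 4207$ ($E = \left(959 - -995\right) - -2253 = \left(959 + 995\right) + 2253 = 1954 + 2253 = 4207$)
$E - O{\left(29,\left(-3\right)^{2} \right)} = 4207 - \left(-3\right)^{2} = 4207 - 9 = 4198$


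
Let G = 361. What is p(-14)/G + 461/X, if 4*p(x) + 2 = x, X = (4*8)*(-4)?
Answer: -166933/46208 ≈ -3.6126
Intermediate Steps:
X = -128 (X = 32*(-4) = -128)
p(x) = -1/2 + x/4
p(-14)/G + 461/X = (-1/2 + (1/4)*(-14))/361 + 461/(-128) = (-1/2 - 7/2)*(1/361) + 461*(-1/128) = -4*1/361 - 461/128 = -4/361 - 461/128 = -166933/46208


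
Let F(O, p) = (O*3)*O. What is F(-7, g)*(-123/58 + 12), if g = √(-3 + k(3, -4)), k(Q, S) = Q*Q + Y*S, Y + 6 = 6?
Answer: 84231/58 ≈ 1452.3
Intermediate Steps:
Y = 0 (Y = -6 + 6 = 0)
k(Q, S) = Q² (k(Q, S) = Q*Q + 0*S = Q² + 0 = Q²)
g = √6 (g = √(-3 + 3²) = √(-3 + 9) = √6 ≈ 2.4495)
F(O, p) = 3*O² (F(O, p) = (3*O)*O = 3*O²)
F(-7, g)*(-123/58 + 12) = (3*(-7)²)*(-123/58 + 12) = (3*49)*(-123*1/58 + 12) = 147*(-123/58 + 12) = 147*(573/58) = 84231/58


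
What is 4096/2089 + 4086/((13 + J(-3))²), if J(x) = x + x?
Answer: 8736358/102361 ≈ 85.349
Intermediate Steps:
J(x) = 2*x
4096/2089 + 4086/((13 + J(-3))²) = 4096/2089 + 4086/((13 + 2*(-3))²) = 4096*(1/2089) + 4086/((13 - 6)²) = 4096/2089 + 4086/(7²) = 4096/2089 + 4086/49 = 8736358/102361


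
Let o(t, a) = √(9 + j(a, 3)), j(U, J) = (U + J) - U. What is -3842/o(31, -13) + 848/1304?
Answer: 106/163 - 1921*√3/3 ≈ -1108.4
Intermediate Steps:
j(U, J) = J (j(U, J) = (J + U) - U = J)
o(t, a) = 2*√3 (o(t, a) = √(9 + 3) = √12 = 2*√3)
-3842/o(31, -13) + 848/1304 = -3842*√3/6 + 848/1304 = -1921*√3/3 + 848*(1/1304) = -1921*√3/3 + 106/163 = 106/163 - 1921*√3/3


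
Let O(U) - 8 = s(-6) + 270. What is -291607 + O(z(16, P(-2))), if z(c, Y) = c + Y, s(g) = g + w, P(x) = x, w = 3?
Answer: -291332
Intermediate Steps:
s(g) = 3 + g (s(g) = g + 3 = 3 + g)
z(c, Y) = Y + c
O(U) = 275 (O(U) = 8 + ((3 - 6) + 270) = 8 + (-3 + 270) = 8 + 267 = 275)
-291607 + O(z(16, P(-2))) = -291607 + 275 = -291332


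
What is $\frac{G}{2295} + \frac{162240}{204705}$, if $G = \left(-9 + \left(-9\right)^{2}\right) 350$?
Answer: $\frac{2731312}{231999} \approx 11.773$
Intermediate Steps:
$G = 25200$ ($G = \left(-9 + 81\right) 350 = 72 \cdot 350 = 25200$)
$\frac{G}{2295} + \frac{162240}{204705} = \frac{25200}{2295} + \frac{162240}{204705} = 25200 \cdot \frac{1}{2295} + 162240 \cdot \frac{1}{204705} = \frac{560}{51} + \frac{10816}{13647} = \frac{2731312}{231999}$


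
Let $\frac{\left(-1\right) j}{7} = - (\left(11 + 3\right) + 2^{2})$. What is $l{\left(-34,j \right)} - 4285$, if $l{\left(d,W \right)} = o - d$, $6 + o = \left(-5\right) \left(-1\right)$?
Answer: $-4252$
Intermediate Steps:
$j = 126$ ($j = - 7 \left(- (\left(11 + 3\right) + 2^{2})\right) = - 7 \left(- (14 + 4)\right) = - 7 \left(\left(-1\right) 18\right) = \left(-7\right) \left(-18\right) = 126$)
$o = -1$ ($o = -6 - -5 = -6 + 5 = -1$)
$l{\left(d,W \right)} = -1 - d$
$l{\left(-34,j \right)} - 4285 = \left(-1 - -34\right) - 4285 = \left(-1 + 34\right) - 4285 = 33 - 4285 = -4252$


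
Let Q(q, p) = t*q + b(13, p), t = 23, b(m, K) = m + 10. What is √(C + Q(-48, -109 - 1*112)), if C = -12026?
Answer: I*√13107 ≈ 114.49*I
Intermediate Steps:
b(m, K) = 10 + m
Q(q, p) = 23 + 23*q (Q(q, p) = 23*q + (10 + 13) = 23*q + 23 = 23 + 23*q)
√(C + Q(-48, -109 - 1*112)) = √(-12026 + (23 + 23*(-48))) = √(-12026 + (23 - 1104)) = √(-12026 - 1081) = √(-13107) = I*√13107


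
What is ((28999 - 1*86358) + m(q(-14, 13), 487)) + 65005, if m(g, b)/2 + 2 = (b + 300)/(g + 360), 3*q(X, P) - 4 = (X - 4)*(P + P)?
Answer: 2356097/308 ≈ 7649.7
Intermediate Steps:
q(X, P) = 4/3 + 2*P*(-4 + X)/3 (q(X, P) = 4/3 + ((X - 4)*(P + P))/3 = 4/3 + ((-4 + X)*(2*P))/3 = 4/3 + (2*P*(-4 + X))/3 = 4/3 + 2*P*(-4 + X)/3)
m(g, b) = -4 + 2*(300 + b)/(360 + g) (m(g, b) = -4 + 2*((b + 300)/(g + 360)) = -4 + 2*((300 + b)/(360 + g)) = -4 + 2*(300 + b)/(360 + g))
((28999 - 1*86358) + m(q(-14, 13), 487)) + 65005 = ((28999 - 1*86358) + 2*(-420 + 487 - 2*(4/3 - 8/3*13 + (⅔)*13*(-14)))/(360 + (4/3 - 8/3*13 + (⅔)*13*(-14)))) + 65005 = ((28999 - 86358) + 2*(-420 + 487 - 2*(4/3 - 104/3 - 364/3))/(360 + (4/3 - 104/3 - 364/3))) + 65005 = (-57359 + 2*(-420 + 487 - 2*(-464/3))/(360 - 464/3)) + 65005 = (-57359 + 2*(-420 + 487 + 928/3)/(616/3)) + 65005 = (-57359 + 2*(3/616)*(1129/3)) + 65005 = (-57359 + 1129/308) + 65005 = -17665443/308 + 65005 = 2356097/308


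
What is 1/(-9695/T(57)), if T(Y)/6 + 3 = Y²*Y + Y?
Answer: -1111482/9695 ≈ -114.64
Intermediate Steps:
T(Y) = -18 + 6*Y + 6*Y³ (T(Y) = -18 + 6*(Y²*Y + Y) = -18 + 6*(Y³ + Y) = -18 + 6*(Y + Y³) = -18 + (6*Y + 6*Y³) = -18 + 6*Y + 6*Y³)
1/(-9695/T(57)) = 1/(-9695/(-18 + 6*57 + 6*57³)) = 1/(-9695/(-18 + 342 + 6*185193)) = 1/(-9695/(-18 + 342 + 1111158)) = 1/(-9695/1111482) = -1111482/9695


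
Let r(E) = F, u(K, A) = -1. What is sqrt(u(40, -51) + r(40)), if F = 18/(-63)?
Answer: 3*I*sqrt(7)/7 ≈ 1.1339*I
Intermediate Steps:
F = -2/7 (F = 18*(-1/63) = -2/7 ≈ -0.28571)
r(E) = -2/7
sqrt(u(40, -51) + r(40)) = sqrt(-1 - 2/7) = sqrt(-9/7) = 3*I*sqrt(7)/7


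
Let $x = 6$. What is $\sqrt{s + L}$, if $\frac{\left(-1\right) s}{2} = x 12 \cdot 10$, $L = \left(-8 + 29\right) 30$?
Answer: $9 i \sqrt{10} \approx 28.461 i$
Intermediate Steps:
$L = 630$ ($L = 21 \cdot 30 = 630$)
$s = -1440$ ($s = - 2 \cdot 6 \cdot 12 \cdot 10 = - 2 \cdot 72 \cdot 10 = \left(-2\right) 720 = -1440$)
$\sqrt{s + L} = \sqrt{-1440 + 630} = \sqrt{-810} = 9 i \sqrt{10}$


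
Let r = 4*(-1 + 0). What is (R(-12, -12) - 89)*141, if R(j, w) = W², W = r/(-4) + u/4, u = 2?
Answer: -48927/4 ≈ -12232.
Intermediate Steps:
r = -4 (r = 4*(-1) = -4)
W = 3/2 (W = -4/(-4) + 2/4 = -4*(-¼) + 2*(¼) = 1 + ½ = 3/2 ≈ 1.5000)
R(j, w) = 9/4 (R(j, w) = (3/2)² = 9/4)
(R(-12, -12) - 89)*141 = (9/4 - 89)*141 = -347/4*141 = -48927/4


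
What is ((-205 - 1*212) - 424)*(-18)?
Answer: 15138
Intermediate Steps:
((-205 - 1*212) - 424)*(-18) = ((-205 - 212) - 424)*(-18) = (-417 - 424)*(-18) = -841*(-18) = 15138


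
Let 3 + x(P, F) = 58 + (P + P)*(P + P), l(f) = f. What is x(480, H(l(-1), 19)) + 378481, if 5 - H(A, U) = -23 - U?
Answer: 1300136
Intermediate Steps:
H(A, U) = 28 + U (H(A, U) = 5 - (-23 - U) = 5 + (23 + U) = 28 + U)
x(P, F) = 55 + 4*P² (x(P, F) = -3 + (58 + (P + P)*(P + P)) = -3 + (58 + (2*P)*(2*P)) = -3 + (58 + 4*P²) = 55 + 4*P²)
x(480, H(l(-1), 19)) + 378481 = (55 + 4*480²) + 378481 = (55 + 4*230400) + 378481 = (55 + 921600) + 378481 = 921655 + 378481 = 1300136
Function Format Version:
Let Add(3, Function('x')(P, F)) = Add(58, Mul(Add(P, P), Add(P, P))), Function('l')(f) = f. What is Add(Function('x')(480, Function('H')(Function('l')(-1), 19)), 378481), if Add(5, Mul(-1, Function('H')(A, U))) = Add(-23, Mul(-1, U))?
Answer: 1300136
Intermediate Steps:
Function('H')(A, U) = Add(28, U) (Function('H')(A, U) = Add(5, Mul(-1, Add(-23, Mul(-1, U)))) = Add(5, Add(23, U)) = Add(28, U))
Function('x')(P, F) = Add(55, Mul(4, Pow(P, 2))) (Function('x')(P, F) = Add(-3, Add(58, Mul(Add(P, P), Add(P, P)))) = Add(-3, Add(58, Mul(Mul(2, P), Mul(2, P)))) = Add(-3, Add(58, Mul(4, Pow(P, 2)))) = Add(55, Mul(4, Pow(P, 2))))
Add(Function('x')(480, Function('H')(Function('l')(-1), 19)), 378481) = Add(Add(55, Mul(4, Pow(480, 2))), 378481) = Add(Add(55, Mul(4, 230400)), 378481) = Add(Add(55, 921600), 378481) = Add(921655, 378481) = 1300136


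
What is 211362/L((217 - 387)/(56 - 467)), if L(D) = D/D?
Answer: 211362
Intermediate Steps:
L(D) = 1
211362/L((217 - 387)/(56 - 467)) = 211362/1 = 211362*1 = 211362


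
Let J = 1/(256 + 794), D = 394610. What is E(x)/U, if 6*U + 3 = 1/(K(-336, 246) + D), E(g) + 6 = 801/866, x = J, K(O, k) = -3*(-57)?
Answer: 5205187485/512820086 ≈ 10.150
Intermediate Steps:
K(O, k) = 171
J = 1/1050 ≈ 0.00095238
x = 1/1050 ≈ 0.00095238
E(g) = -4395/866 (E(g) = -6 + 801/866 = -4395/866)
U = -592171/1184343 (U = -1/2 + 1/(6*(171 + 394610)) = -1/2 + (1/6)/394781 = -1/2 + (1/6)*(1/394781) = -1/2 + 1/2368686 = -592171/1184343 ≈ -0.50000)
E(x)/U = -4395/(866*(-592171/1184343)) = -4395/866*(-1184343/592171) = 5205187485/512820086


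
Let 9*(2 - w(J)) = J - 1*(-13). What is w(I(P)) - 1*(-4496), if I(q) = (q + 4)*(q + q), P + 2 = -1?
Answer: 40475/9 ≈ 4497.2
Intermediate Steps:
P = -3 (P = -2 - 1 = -3)
I(q) = 2*q*(4 + q) (I(q) = (4 + q)*(2*q) = 2*q*(4 + q))
w(J) = 5/9 - J/9 (w(J) = 2 - (J - 1*(-13))/9 = 2 - (J + 13)/9 = 2 - (13 + J)/9 = 2 + (-13/9 - J/9) = 5/9 - J/9)
w(I(P)) - 1*(-4496) = (5/9 - 2*(-3)*(4 - 3)/9) - 1*(-4496) = (5/9 - 2*(-3)/9) + 4496 = (5/9 - ⅑*(-6)) + 4496 = (5/9 + ⅔) + 4496 = 11/9 + 4496 = 40475/9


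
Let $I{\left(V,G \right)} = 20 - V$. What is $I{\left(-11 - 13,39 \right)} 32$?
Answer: $1408$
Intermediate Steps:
$I{\left(-11 - 13,39 \right)} 32 = \left(20 - \left(-11 - 13\right)\right) 32 = \left(20 - -24\right) 32 = \left(20 + 24\right) 32 = 44 \cdot 32 = 1408$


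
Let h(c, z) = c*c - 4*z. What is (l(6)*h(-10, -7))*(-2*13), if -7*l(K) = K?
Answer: 19968/7 ≈ 2852.6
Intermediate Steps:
l(K) = -K/7
h(c, z) = c**2 - 4*z
(l(6)*h(-10, -7))*(-2*13) = ((-1/7*6)*((-10)**2 - 4*(-7)))*(-2*13) = -6*(100 + 28)/7*(-26) = -6/7*128*(-26) = -768/7*(-26) = 19968/7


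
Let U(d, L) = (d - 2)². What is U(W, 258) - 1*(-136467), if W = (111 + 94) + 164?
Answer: 271156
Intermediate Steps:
W = 369 (W = 205 + 164 = 369)
U(d, L) = (-2 + d)²
U(W, 258) - 1*(-136467) = (-2 + 369)² - 1*(-136467) = 367² + 136467 = 134689 + 136467 = 271156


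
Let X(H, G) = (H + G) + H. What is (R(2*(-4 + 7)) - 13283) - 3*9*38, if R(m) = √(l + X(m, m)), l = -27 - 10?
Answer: -14309 + I*√19 ≈ -14309.0 + 4.3589*I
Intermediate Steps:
X(H, G) = G + 2*H (X(H, G) = (G + H) + H = G + 2*H)
l = -37
R(m) = √(-37 + 3*m) (R(m) = √(-37 + (m + 2*m)) = √(-37 + 3*m))
(R(2*(-4 + 7)) - 13283) - 3*9*38 = (√(-37 + 3*(2*(-4 + 7))) - 13283) - 3*9*38 = (√(-37 + 3*(2*3)) - 13283) - 27*38 = (√(-37 + 3*6) - 13283) - 1026 = (√(-37 + 18) - 13283) - 1026 = (√(-19) - 13283) - 1026 = (I*√19 - 13283) - 1026 = (-13283 + I*√19) - 1026 = -14309 + I*√19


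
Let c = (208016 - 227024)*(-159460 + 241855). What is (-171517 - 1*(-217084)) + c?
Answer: -1566118593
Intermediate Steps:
c = -1566164160 (c = -19008*82395 = -1566164160)
(-171517 - 1*(-217084)) + c = (-171517 - 1*(-217084)) - 1566164160 = (-171517 + 217084) - 1566164160 = 45567 - 1566164160 = -1566118593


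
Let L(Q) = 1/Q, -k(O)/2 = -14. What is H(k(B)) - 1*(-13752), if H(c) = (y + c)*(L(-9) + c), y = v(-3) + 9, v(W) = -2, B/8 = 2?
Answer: 132553/9 ≈ 14728.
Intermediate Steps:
B = 16 (B = 8*2 = 16)
k(O) = 28 (k(O) = -2*(-14) = 28)
y = 7 (y = -2 + 9 = 7)
H(c) = (7 + c)*(-⅑ + c) (H(c) = (7 + c)*(1/(-9) + c) = (7 + c)*(-⅑ + c))
H(k(B)) - 1*(-13752) = (-7/9 + 28² + (62/9)*28) - 1*(-13752) = (-7/9 + 784 + 1736/9) + 13752 = 8785/9 + 13752 = 132553/9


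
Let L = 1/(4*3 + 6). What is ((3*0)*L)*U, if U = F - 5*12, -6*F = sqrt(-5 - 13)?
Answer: 0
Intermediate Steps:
F = -I*sqrt(2)/2 (F = -sqrt(-5 - 13)/6 = -I*sqrt(2)/2 ≈ -0.70711*I)
L = 1/18 (L = 1/(12 + 6) = 1/18 ≈ 0.055556)
U = -60 - I*sqrt(2)/2 (U = -I*sqrt(2)/2 - 5*12 = -I*sqrt(2)/2 - 60 = -60 - I*sqrt(2)/2 ≈ -60.0 - 0.70711*I)
((3*0)*L)*U = ((3*0)*(1/18))*(-60 - I*sqrt(2)/2) = (0*(1/18))*(-60 - I*sqrt(2)/2) = 0*(-60 - I*sqrt(2)/2) = 0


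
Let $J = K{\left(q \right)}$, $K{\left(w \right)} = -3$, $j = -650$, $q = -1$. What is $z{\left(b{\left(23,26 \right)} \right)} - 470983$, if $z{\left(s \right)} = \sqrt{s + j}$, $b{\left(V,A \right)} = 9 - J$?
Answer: $-470983 + i \sqrt{638} \approx -4.7098 \cdot 10^{5} + 25.259 i$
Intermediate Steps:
$J = -3$
$b{\left(V,A \right)} = 12$ ($b{\left(V,A \right)} = 9 - -3 = 9 + 3 = 12$)
$z{\left(s \right)} = \sqrt{-650 + s}$ ($z{\left(s \right)} = \sqrt{s - 650} = \sqrt{-650 + s}$)
$z{\left(b{\left(23,26 \right)} \right)} - 470983 = \sqrt{-650 + 12} - 470983 = \sqrt{-638} - 470983 = i \sqrt{638} - 470983 = -470983 + i \sqrt{638}$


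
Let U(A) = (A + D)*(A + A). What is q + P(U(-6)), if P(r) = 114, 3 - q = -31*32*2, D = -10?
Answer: 2101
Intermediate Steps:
U(A) = 2*A*(-10 + A) (U(A) = (A - 10)*(A + A) = (-10 + A)*(2*A) = 2*A*(-10 + A))
q = 1987 (q = 3 - (-31*32)*2 = 3 - (-992)*2 = 3 - 1*(-1984) = 3 + 1984 = 1987)
q + P(U(-6)) = 1987 + 114 = 2101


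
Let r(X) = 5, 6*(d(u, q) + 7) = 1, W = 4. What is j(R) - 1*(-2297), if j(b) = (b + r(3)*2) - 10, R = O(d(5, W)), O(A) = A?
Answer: 13741/6 ≈ 2290.2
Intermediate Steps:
d(u, q) = -41/6 (d(u, q) = -7 + (⅙)*1 = -7 + ⅙ = -41/6)
R = -41/6 ≈ -6.8333
j(b) = b (j(b) = (b + 5*2) - 10 = (b + 10) - 10 = (10 + b) - 10 = b)
j(R) - 1*(-2297) = -41/6 - 1*(-2297) = -41/6 + 2297 = 13741/6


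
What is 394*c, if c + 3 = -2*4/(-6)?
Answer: -1970/3 ≈ -656.67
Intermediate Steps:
c = -5/3 (c = -3 - 2*4/(-6) = -3 - 8*(-⅙) = -3 + 4/3 = -5/3 ≈ -1.6667)
394*c = 394*(-5/3) = -1970/3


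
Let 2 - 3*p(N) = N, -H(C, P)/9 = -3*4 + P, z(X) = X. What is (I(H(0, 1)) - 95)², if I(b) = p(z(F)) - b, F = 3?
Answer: 339889/9 ≈ 37765.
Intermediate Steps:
H(C, P) = 108 - 9*P (H(C, P) = -9*(-3*4 + P) = -9*(-12 + P) = 108 - 9*P)
p(N) = ⅔ - N/3
I(b) = -⅓ - b (I(b) = (⅔ - ⅓*3) - b = (⅔ - 1) - b = -⅓ - b)
(I(H(0, 1)) - 95)² = ((-⅓ - (108 - 9*1)) - 95)² = ((-⅓ - (108 - 9)) - 95)² = ((-⅓ - 1*99) - 95)² = ((-⅓ - 99) - 95)² = (-298/3 - 95)² = (-583/3)² = 339889/9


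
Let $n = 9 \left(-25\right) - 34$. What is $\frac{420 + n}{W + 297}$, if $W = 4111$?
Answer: $\frac{161}{4408} \approx 0.036524$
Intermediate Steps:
$n = -259$ ($n = -225 - 34 = -259$)
$\frac{420 + n}{W + 297} = \frac{420 - 259}{4111 + 297} = \frac{161}{4408}$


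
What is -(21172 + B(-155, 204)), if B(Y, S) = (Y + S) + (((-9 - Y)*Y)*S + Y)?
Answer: 4595454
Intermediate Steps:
B(Y, S) = S + 2*Y + S*Y*(-9 - Y) (B(Y, S) = (S + Y) + ((Y*(-9 - Y))*S + Y) = (S + Y) + (S*Y*(-9 - Y) + Y) = (S + Y) + (Y + S*Y*(-9 - Y)) = S + 2*Y + S*Y*(-9 - Y))
-(21172 + B(-155, 204)) = -(21172 + (204 + 2*(-155) - 1*204*(-155)² - 9*204*(-155))) = -(21172 + (204 - 310 - 1*204*24025 + 284580)) = -(21172 + (204 - 310 - 4901100 + 284580)) = -(21172 - 4616626) = -1*(-4595454) = 4595454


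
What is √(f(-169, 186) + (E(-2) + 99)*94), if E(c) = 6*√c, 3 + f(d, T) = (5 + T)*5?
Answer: √(10258 + 564*I*√2) ≈ 101.36 + 3.9346*I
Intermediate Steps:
f(d, T) = 22 + 5*T (f(d, T) = -3 + (5 + T)*5 = -3 + (25 + 5*T) = 22 + 5*T)
√(f(-169, 186) + (E(-2) + 99)*94) = √((22 + 5*186) + (6*√(-2) + 99)*94) = √((22 + 930) + (6*(I*√2) + 99)*94) = √(952 + (6*I*√2 + 99)*94) = √(952 + (99 + 6*I*√2)*94) = √(952 + (9306 + 564*I*√2)) = √(10258 + 564*I*√2)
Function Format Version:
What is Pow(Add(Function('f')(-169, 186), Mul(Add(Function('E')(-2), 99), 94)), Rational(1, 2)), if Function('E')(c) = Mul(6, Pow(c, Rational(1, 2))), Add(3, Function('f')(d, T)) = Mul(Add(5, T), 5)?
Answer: Pow(Add(10258, Mul(564, I, Pow(2, Rational(1, 2)))), Rational(1, 2)) ≈ Add(101.36, Mul(3.9346, I))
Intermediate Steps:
Function('f')(d, T) = Add(22, Mul(5, T)) (Function('f')(d, T) = Add(-3, Mul(Add(5, T), 5)) = Add(-3, Add(25, Mul(5, T))) = Add(22, Mul(5, T)))
Pow(Add(Function('f')(-169, 186), Mul(Add(Function('E')(-2), 99), 94)), Rational(1, 2)) = Pow(Add(Add(22, Mul(5, 186)), Mul(Add(Mul(6, Pow(-2, Rational(1, 2))), 99), 94)), Rational(1, 2)) = Pow(Add(Add(22, 930), Mul(Add(Mul(6, Mul(I, Pow(2, Rational(1, 2)))), 99), 94)), Rational(1, 2)) = Pow(Add(952, Mul(Add(Mul(6, I, Pow(2, Rational(1, 2))), 99), 94)), Rational(1, 2)) = Pow(Add(952, Mul(Add(99, Mul(6, I, Pow(2, Rational(1, 2)))), 94)), Rational(1, 2)) = Pow(Add(952, Add(9306, Mul(564, I, Pow(2, Rational(1, 2))))), Rational(1, 2)) = Pow(Add(10258, Mul(564, I, Pow(2, Rational(1, 2)))), Rational(1, 2))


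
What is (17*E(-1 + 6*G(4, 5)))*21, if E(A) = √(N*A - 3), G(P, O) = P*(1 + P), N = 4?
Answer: 357*√473 ≈ 7764.2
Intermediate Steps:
E(A) = √(-3 + 4*A) (E(A) = √(4*A - 3) = √(-3 + 4*A))
(17*E(-1 + 6*G(4, 5)))*21 = (17*√(-3 + 4*(-1 + 6*(4*(1 + 4)))))*21 = (17*√(-3 + 4*(-1 + 6*(4*5))))*21 = (17*√(-3 + 4*(-1 + 6*20)))*21 = (17*√(-3 + 4*(-1 + 120)))*21 = (17*√(-3 + 4*119))*21 = (17*√(-3 + 476))*21 = (17*√473)*21 = 357*√473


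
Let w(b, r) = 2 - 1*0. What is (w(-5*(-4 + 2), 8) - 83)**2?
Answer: 6561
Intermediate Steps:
w(b, r) = 2 (w(b, r) = 2 + 0 = 2)
(w(-5*(-4 + 2), 8) - 83)**2 = (2 - 83)**2 = (-81)**2 = 6561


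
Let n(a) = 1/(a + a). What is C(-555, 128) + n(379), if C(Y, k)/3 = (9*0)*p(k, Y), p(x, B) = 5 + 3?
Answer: 1/758 ≈ 0.0013193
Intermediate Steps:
p(x, B) = 8
C(Y, k) = 0 (C(Y, k) = 3*((9*0)*8) = 3*(0*8) = 3*0 = 0)
n(a) = 1/(2*a)
C(-555, 128) + n(379) = 0 + (½)/379 = 0 + (½)*(1/379) = 0 + 1/758 = 1/758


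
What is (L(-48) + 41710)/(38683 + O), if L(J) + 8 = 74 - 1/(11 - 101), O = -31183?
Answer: 3759841/675000 ≈ 5.5701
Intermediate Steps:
L(J) = 5941/90 (L(J) = -8 + (74 - 1/(11 - 101)) = -8 + (74 - 1/(-90)) = -8 + (74 - 1*(-1/90)) = -8 + (74 + 1/90) = -8 + 6661/90 = 5941/90)
(L(-48) + 41710)/(38683 + O) = (5941/90 + 41710)/(38683 - 31183) = (3759841/90)/7500 = (3759841/90)*(1/7500) = 3759841/675000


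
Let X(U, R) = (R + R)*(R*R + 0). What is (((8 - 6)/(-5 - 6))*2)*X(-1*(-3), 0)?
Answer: 0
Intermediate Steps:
X(U, R) = 2*R**3 (X(U, R) = (2*R)*(R**2 + 0) = (2*R)*R**2 = 2*R**3)
(((8 - 6)/(-5 - 6))*2)*X(-1*(-3), 0) = (((8 - 6)/(-5 - 6))*2)*(2*0**3) = ((2/(-11))*2)*(2*0) = ((2*(-1/11))*2)*0 = -2/11*2*0 = -4/11*0 = 0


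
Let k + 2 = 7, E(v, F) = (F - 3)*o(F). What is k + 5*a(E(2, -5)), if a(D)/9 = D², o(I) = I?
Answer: 72005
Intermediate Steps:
E(v, F) = F*(-3 + F) (E(v, F) = (F - 3)*F = (-3 + F)*F = F*(-3 + F))
k = 5 (k = -2 + 7 = 5)
a(D) = 9*D²
k + 5*a(E(2, -5)) = 5 + 5*(9*(-5*(-3 - 5))²) = 5 + 5*(9*(-5*(-8))²) = 5 + 5*(9*40²) = 5 + 5*(9*1600) = 5 + 5*14400 = 5 + 72000 = 72005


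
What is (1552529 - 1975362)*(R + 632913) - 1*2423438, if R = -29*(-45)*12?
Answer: -274240490747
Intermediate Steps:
R = 15660 (R = 1305*12 = 15660)
(1552529 - 1975362)*(R + 632913) - 1*2423438 = (1552529 - 1975362)*(15660 + 632913) - 1*2423438 = -422833*648573 - 2423438 = -274238067309 - 2423438 = -274240490747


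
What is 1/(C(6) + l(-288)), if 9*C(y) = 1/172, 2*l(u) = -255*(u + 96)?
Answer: 1548/37895041 ≈ 4.0850e-5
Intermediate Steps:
l(u) = -12240 - 255*u/2 (l(u) = (-255*(u + 96))/2 = (-255*(96 + u))/2 = (-24480 - 255*u)/2 = -12240 - 255*u/2)
C(y) = 1/1548 (C(y) = (1/9)/172 = (1/9)*(1/172) = 1/1548)
1/(C(6) + l(-288)) = 1/(1/1548 + (-12240 - 255/2*(-288))) = 1/(1/1548 + (-12240 + 36720)) = 1/(1/1548 + 24480) = 1/(37895041/1548) = 1548/37895041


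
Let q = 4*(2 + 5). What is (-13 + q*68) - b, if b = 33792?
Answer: -31901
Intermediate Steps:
q = 28 (q = 4*7 = 28)
(-13 + q*68) - b = (-13 + 28*68) - 1*33792 = (-13 + 1904) - 33792 = 1891 - 33792 = -31901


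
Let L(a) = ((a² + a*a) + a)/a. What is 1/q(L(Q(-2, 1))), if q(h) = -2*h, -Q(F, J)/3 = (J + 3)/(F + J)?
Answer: -1/50 ≈ -0.020000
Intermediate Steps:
Q(F, J) = -3*(3 + J)/(F + J) (Q(F, J) = -3*(J + 3)/(F + J) = -3*(3 + J)/(F + J))
L(a) = (a + 2*a²)/a (L(a) = ((a² + a²) + a)/a = (2*a² + a)/a = (a + 2*a²)/a)
1/q(L(Q(-2, 1))) = 1/(-2*(1 + 2*(3*(-3 - 1*1)/(-2 + 1)))) = 1/(-2*(1 + 2*(3*(-3 - 1)/(-1)))) = 1/(-2*(1 + 2*(3*(-1)*(-4)))) = 1/(-2*(1 + 2*12)) = 1/(-2*(1 + 24)) = 1/(-2*25) = 1/(-50) = -1/50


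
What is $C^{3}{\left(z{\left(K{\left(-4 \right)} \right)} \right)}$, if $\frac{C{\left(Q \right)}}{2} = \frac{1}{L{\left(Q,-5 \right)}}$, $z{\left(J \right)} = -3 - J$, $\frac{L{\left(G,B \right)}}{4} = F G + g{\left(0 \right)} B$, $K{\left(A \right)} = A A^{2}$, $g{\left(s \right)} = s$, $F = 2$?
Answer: $\frac{1}{14526784} \approx 6.8838 \cdot 10^{-8}$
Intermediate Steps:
$K{\left(A \right)} = A^{3}$
$L{\left(G,B \right)} = 8 G$ ($L{\left(G,B \right)} = 4 \left(2 G + 0 B\right) = 4 \left(2 G + 0\right) = 4 \cdot 2 G = 8 G$)
$C{\left(Q \right)} = \frac{1}{4 Q}$ ($C{\left(Q \right)} = \frac{2}{8 Q} = 2 \frac{1}{8 Q} = \frac{1}{4 Q}$)
$C^{3}{\left(z{\left(K{\left(-4 \right)} \right)} \right)} = \left(\frac{1}{4 \left(-3 - \left(-4\right)^{3}\right)}\right)^{3} = \left(\frac{1}{4 \left(-3 - -64\right)}\right)^{3} = \left(\frac{1}{4 \left(-3 + 64\right)}\right)^{3} = \left(\frac{1}{4 \cdot 61}\right)^{3} = \left(\frac{1}{4} \cdot \frac{1}{61}\right)^{3} = \left(\frac{1}{244}\right)^{3} = \frac{1}{14526784}$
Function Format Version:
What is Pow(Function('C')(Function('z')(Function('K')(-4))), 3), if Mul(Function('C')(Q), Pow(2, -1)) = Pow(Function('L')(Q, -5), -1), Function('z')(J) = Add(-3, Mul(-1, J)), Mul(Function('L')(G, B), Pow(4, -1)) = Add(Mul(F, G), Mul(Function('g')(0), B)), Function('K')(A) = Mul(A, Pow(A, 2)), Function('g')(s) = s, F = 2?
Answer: Rational(1, 14526784) ≈ 6.8838e-8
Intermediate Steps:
Function('K')(A) = Pow(A, 3)
Function('L')(G, B) = Mul(8, G) (Function('L')(G, B) = Mul(4, Add(Mul(2, G), Mul(0, B))) = Mul(4, Add(Mul(2, G), 0)) = Mul(4, Mul(2, G)) = Mul(8, G))
Function('C')(Q) = Mul(Rational(1, 4), Pow(Q, -1)) (Function('C')(Q) = Mul(2, Pow(Mul(8, Q), -1)) = Mul(2, Mul(Rational(1, 8), Pow(Q, -1))) = Mul(Rational(1, 4), Pow(Q, -1)))
Pow(Function('C')(Function('z')(Function('K')(-4))), 3) = Pow(Mul(Rational(1, 4), Pow(Add(-3, Mul(-1, Pow(-4, 3))), -1)), 3) = Pow(Mul(Rational(1, 4), Pow(Add(-3, Mul(-1, -64)), -1)), 3) = Pow(Mul(Rational(1, 4), Pow(Add(-3, 64), -1)), 3) = Pow(Mul(Rational(1, 4), Pow(61, -1)), 3) = Pow(Mul(Rational(1, 4), Rational(1, 61)), 3) = Pow(Rational(1, 244), 3) = Rational(1, 14526784)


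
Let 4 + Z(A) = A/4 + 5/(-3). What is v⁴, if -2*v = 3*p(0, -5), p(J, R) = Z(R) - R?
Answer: 279841/4096 ≈ 68.321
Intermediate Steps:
Z(A) = -17/3 + A/4 (Z(A) = -4 + (A/4 + 5/(-3)) = -4 + (A*(¼) + 5*(-⅓)) = -4 + (A/4 - 5/3) = -4 + (-5/3 + A/4) = -17/3 + A/4)
p(J, R) = -17/3 - 3*R/4 (p(J, R) = (-17/3 + R/4) - R = -17/3 - 3*R/4)
v = 23/8 (v = -3*(-17/3 - ¾*(-5))/2 = -3*(-17/3 + 15/4)/2 = -3*(-23)/(2*12) = -½*(-23/4) = 23/8 ≈ 2.8750)
v⁴ = (23/8)⁴ = 279841/4096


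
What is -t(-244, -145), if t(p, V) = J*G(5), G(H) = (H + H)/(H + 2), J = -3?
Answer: 30/7 ≈ 4.2857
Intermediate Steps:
G(H) = 2*H/(2 + H) (G(H) = (2*H)/(2 + H) = 2*H/(2 + H))
t(p, V) = -30/7 (t(p, V) = -6*5/(2 + 5) = -6*5/7 = -3*10/7 = -30/7)
-t(-244, -145) = -1*(-30/7) = 30/7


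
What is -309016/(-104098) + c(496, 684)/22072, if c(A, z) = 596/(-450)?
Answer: 12375840629/4169124900 ≈ 2.9684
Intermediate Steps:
c(A, z) = -298/225 (c(A, z) = 596*(-1/450) = -298/225)
-309016/(-104098) + c(496, 684)/22072 = -309016/(-104098) - 298/225/22072 = -309016*(-1/104098) - 298/225*1/22072 = 154508/52049 - 149/2483100 = 12375840629/4169124900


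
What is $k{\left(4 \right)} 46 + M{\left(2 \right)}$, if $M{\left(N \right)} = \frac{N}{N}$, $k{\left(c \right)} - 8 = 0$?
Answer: $369$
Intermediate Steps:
$k{\left(c \right)} = 8$ ($k{\left(c \right)} = 8 + 0 = 8$)
$M{\left(N \right)} = 1$
$k{\left(4 \right)} 46 + M{\left(2 \right)} = 8 \cdot 46 + 1 = 368 + 1 = 369$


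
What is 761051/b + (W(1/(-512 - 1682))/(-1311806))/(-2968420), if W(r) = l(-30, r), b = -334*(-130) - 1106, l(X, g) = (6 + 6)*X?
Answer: 74088146781399487/4119258555503182 ≈ 17.986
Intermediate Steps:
l(X, g) = 12*X
b = 42314 (b = 43420 - 1106 = 42314)
W(r) = -360 (W(r) = 12*(-30) = -360)
761051/b + (W(1/(-512 - 1682))/(-1311806))/(-2968420) = 761051/42314 - 360/(-1311806)/(-2968420) = 761051*(1/42314) - 360*(-1/1311806)*(-1/2968420) = 761051/42314 + (180/655903)*(-1/2968420) = 761051/42314 - 9/97349779163 = 74088146781399487/4119258555503182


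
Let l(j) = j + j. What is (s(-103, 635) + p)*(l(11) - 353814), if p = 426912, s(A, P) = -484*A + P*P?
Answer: -311333068288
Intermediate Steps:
l(j) = 2*j
s(A, P) = P**2 - 484*A (s(A, P) = -484*A + P**2 = P**2 - 484*A)
(s(-103, 635) + p)*(l(11) - 353814) = ((635**2 - 484*(-103)) + 426912)*(2*11 - 353814) = ((403225 + 49852) + 426912)*(22 - 353814) = (453077 + 426912)*(-353792) = 879989*(-353792) = -311333068288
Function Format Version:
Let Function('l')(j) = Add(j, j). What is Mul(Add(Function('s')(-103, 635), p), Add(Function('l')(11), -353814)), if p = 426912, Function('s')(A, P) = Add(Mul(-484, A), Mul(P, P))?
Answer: -311333068288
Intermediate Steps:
Function('l')(j) = Mul(2, j)
Function('s')(A, P) = Add(Pow(P, 2), Mul(-484, A)) (Function('s')(A, P) = Add(Mul(-484, A), Pow(P, 2)) = Add(Pow(P, 2), Mul(-484, A)))
Mul(Add(Function('s')(-103, 635), p), Add(Function('l')(11), -353814)) = Mul(Add(Add(Pow(635, 2), Mul(-484, -103)), 426912), Add(Mul(2, 11), -353814)) = Mul(Add(Add(403225, 49852), 426912), Add(22, -353814)) = Mul(Add(453077, 426912), -353792) = Mul(879989, -353792) = -311333068288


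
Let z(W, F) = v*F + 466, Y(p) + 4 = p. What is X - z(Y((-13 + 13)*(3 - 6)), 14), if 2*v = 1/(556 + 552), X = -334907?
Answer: -371593291/1108 ≈ -3.3537e+5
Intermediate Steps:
Y(p) = -4 + p
v = 1/2216 (v = 1/(2*(556 + 552)) = (½)/1108 = (½)*(1/1108) = 1/2216 ≈ 0.00045126)
z(W, F) = 466 + F/2216 (z(W, F) = F/2216 + 466 = 466 + F/2216)
X - z(Y((-13 + 13)*(3 - 6)), 14) = -334907 - (466 + (1/2216)*14) = -334907 - (466 + 7/1108) = -334907 - 1*516335/1108 = -334907 - 516335/1108 = -371593291/1108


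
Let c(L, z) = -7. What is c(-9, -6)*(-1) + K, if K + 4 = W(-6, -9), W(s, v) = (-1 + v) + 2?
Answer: -5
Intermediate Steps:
W(s, v) = 1 + v
K = -12 (K = -4 + (1 - 9) = -4 - 8 = -12)
c(-9, -6)*(-1) + K = -7*(-1) - 12 = 7 - 12 = -5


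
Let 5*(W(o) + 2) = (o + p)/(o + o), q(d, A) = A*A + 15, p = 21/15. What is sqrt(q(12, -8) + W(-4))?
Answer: sqrt(30826)/20 ≈ 8.7787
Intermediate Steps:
p = 7/5 (p = 21*(1/15) = 7/5 ≈ 1.4000)
q(d, A) = 15 + A**2 (q(d, A) = A**2 + 15 = 15 + A**2)
W(o) = -2 + (7/5 + o)/(10*o) (W(o) = -2 + ((o + 7/5)/(o + o))/5 = -2 + ((7/5 + o)/((2*o)))/5 = -2 + ((7/5 + o)*(1/(2*o)))/5 = -2 + ((7/5 + o)/(2*o))/5 = -2 + (7/5 + o)/(10*o))
sqrt(q(12, -8) + W(-4)) = sqrt((15 + (-8)**2) + (1/50)*(7 - 95*(-4))/(-4)) = sqrt((15 + 64) + (1/50)*(-1/4)*(7 + 380)) = sqrt(79 + (1/50)*(-1/4)*387) = sqrt(79 - 387/200) = sqrt(15413/200) = sqrt(30826)/20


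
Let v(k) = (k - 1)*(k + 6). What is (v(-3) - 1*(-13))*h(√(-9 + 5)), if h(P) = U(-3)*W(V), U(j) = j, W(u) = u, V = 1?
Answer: -3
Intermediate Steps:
v(k) = (-1 + k)*(6 + k)
h(P) = -3 (h(P) = -3*1 = -3)
(v(-3) - 1*(-13))*h(√(-9 + 5)) = ((-6 + (-3)² + 5*(-3)) - 1*(-13))*(-3) = ((-6 + 9 - 15) + 13)*(-3) = (-12 + 13)*(-3) = 1*(-3) = -3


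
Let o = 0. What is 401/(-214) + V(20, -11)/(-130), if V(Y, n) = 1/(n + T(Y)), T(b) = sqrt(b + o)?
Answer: -1315694/702455 + sqrt(5)/6565 ≈ -1.8727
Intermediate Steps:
T(b) = sqrt(b) (T(b) = sqrt(b + 0) = sqrt(b))
V(Y, n) = 1/(n + sqrt(Y))
401/(-214) + V(20, -11)/(-130) = 401/(-214) + 1/(-11 + sqrt(20)*(-130)) = 401*(-1/214) - 1/130/(-11 + 2*sqrt(5)) = -401/214 - 1/(130*(-11 + 2*sqrt(5)))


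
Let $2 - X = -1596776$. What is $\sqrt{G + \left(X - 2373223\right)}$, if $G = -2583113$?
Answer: $i \sqrt{3359558} \approx 1832.9 i$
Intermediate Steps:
$X = 1596778$ ($X = 2 - -1596776 = 2 + 1596776 = 1596778$)
$\sqrt{G + \left(X - 2373223\right)} = \sqrt{-2583113 + \left(1596778 - 2373223\right)} = \sqrt{-2583113 - 776445} = \sqrt{-3359558} = i \sqrt{3359558}$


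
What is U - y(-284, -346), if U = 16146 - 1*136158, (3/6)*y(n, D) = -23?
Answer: -119966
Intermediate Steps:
y(n, D) = -46 (y(n, D) = 2*(-23) = -46)
U = -120012 (U = 16146 - 136158 = -120012)
U - y(-284, -346) = -120012 - 1*(-46) = -120012 + 46 = -119966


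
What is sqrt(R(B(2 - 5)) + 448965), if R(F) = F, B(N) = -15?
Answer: 5*sqrt(17958) ≈ 670.04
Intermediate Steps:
sqrt(R(B(2 - 5)) + 448965) = sqrt(-15 + 448965) = sqrt(448950) = 5*sqrt(17958)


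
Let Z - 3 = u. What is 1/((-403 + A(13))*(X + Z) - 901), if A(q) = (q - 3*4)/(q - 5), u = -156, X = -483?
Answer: 2/510655 ≈ 3.9165e-6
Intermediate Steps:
Z = -153 (Z = 3 - 156 = -153)
A(q) = (-12 + q)/(-5 + q) (A(q) = (q - 12)/(-5 + q) = (-12 + q)/(-5 + q))
1/((-403 + A(13))*(X + Z) - 901) = 1/((-403 + (-12 + 13)/(-5 + 13))*(-483 - 153) - 901) = 1/((-403 + 1/8)*(-636) - 901) = 1/((-403 + (⅛)*1)*(-636) - 901) = 1/((-403 + ⅛)*(-636) - 901) = 1/(-3223/8*(-636) - 901) = 1/(512457/2 - 901) = 1/(510655/2) = 2/510655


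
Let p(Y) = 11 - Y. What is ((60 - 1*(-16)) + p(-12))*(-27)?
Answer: -2673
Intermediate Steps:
((60 - 1*(-16)) + p(-12))*(-27) = ((60 - 1*(-16)) + (11 - 1*(-12)))*(-27) = ((60 + 16) + (11 + 12))*(-27) = (76 + 23)*(-27) = 99*(-27) = -2673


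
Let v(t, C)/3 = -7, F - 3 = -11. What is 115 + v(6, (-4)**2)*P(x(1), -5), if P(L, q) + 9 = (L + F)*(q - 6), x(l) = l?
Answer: -1313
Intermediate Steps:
F = -8 (F = 3 - 11 = -8)
P(L, q) = -9 + (-8 + L)*(-6 + q) (P(L, q) = -9 + (L - 8)*(q - 6) = -9 + (-8 + L)*(-6 + q))
v(t, C) = -21 (v(t, C) = 3*(-7) = -21)
115 + v(6, (-4)**2)*P(x(1), -5) = 115 - 21*(39 - 8*(-5) - 6*1 + 1*(-5)) = 115 - 21*(39 + 40 - 6 - 5) = 115 - 21*68 = 115 - 1428 = -1313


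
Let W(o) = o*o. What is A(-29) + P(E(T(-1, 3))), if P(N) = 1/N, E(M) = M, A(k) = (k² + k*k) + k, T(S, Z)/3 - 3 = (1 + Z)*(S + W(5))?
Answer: 490942/297 ≈ 1653.0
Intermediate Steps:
W(o) = o²
T(S, Z) = 9 + 3*(1 + Z)*(25 + S) (T(S, Z) = 9 + 3*((1 + Z)*(S + 5²)) = 9 + 3*((1 + Z)*(S + 25)) = 9 + 3*((1 + Z)*(25 + S)) = 9 + 3*(1 + Z)*(25 + S))
A(k) = k + 2*k² (A(k) = (k² + k²) + k = 2*k² + k = k + 2*k²)
A(-29) + P(E(T(-1, 3))) = -29*(1 + 2*(-29)) + 1/(84 + 3*(-1) + 75*3 + 3*(-1)*3) = -29*(1 - 58) + 1/(84 - 3 + 225 - 9) = -29*(-57) + 1/297 = 1653 + 1/297 = 490942/297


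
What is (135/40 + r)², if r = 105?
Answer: 751689/64 ≈ 11745.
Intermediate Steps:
(135/40 + r)² = (135/40 + 105)² = (135*(1/40) + 105)² = (27/8 + 105)² = (867/8)² = 751689/64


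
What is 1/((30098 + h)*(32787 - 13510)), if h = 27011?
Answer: 1/1100890193 ≈ 9.0836e-10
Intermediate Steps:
1/((30098 + h)*(32787 - 13510)) = 1/((30098 + 27011)*(32787 - 13510)) = 1/(57109*19277) = 1/1100890193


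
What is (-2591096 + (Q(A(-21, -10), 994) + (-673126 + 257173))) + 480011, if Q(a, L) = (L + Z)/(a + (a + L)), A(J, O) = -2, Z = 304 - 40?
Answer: -1250883181/495 ≈ -2.5270e+6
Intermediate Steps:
Z = 264
Q(a, L) = (264 + L)/(L + 2*a) (Q(a, L) = (L + 264)/(a + (a + L)) = (264 + L)/(a + (L + a)) = (264 + L)/(L + 2*a))
(-2591096 + (Q(A(-21, -10), 994) + (-673126 + 257173))) + 480011 = (-2591096 + ((264 + 994)/(994 + 2*(-2)) + (-673126 + 257173))) + 480011 = (-2591096 + (1258/(994 - 4) - 415953)) + 480011 = (-2591096 + (1258/990 - 415953)) + 480011 = (-2591096 + ((1/990)*1258 - 415953)) + 480011 = (-2591096 + (629/495 - 415953)) + 480011 = (-2591096 - 205896106/495) + 480011 = -1488488626/495 + 480011 = -1250883181/495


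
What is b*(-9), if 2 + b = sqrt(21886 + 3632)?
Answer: 18 - 9*sqrt(25518) ≈ -1419.7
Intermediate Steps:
b = -2 + sqrt(25518) (b = -2 + sqrt(21886 + 3632) = -2 + sqrt(25518) ≈ 157.74)
b*(-9) = (-2 + sqrt(25518))*(-9) = 18 - 9*sqrt(25518)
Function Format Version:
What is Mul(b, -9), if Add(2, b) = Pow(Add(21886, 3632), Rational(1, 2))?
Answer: Add(18, Mul(-9, Pow(25518, Rational(1, 2)))) ≈ -1419.7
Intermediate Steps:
b = Add(-2, Pow(25518, Rational(1, 2))) (b = Add(-2, Pow(Add(21886, 3632), Rational(1, 2))) = Add(-2, Pow(25518, Rational(1, 2))) ≈ 157.74)
Mul(b, -9) = Mul(Add(-2, Pow(25518, Rational(1, 2))), -9) = Add(18, Mul(-9, Pow(25518, Rational(1, 2))))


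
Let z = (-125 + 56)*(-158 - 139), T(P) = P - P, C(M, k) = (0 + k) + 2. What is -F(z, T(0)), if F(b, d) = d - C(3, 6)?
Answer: 8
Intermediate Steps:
C(M, k) = 2 + k (C(M, k) = k + 2 = 2 + k)
T(P) = 0
z = 20493 (z = -69*(-297) = 20493)
F(b, d) = -8 + d (F(b, d) = d - (2 + 6) = d - 1*8 = d - 8 = -8 + d)
-F(z, T(0)) = -(-8 + 0) = -1*(-8) = 8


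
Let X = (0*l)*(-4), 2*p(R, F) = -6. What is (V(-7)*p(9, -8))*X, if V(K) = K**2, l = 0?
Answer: 0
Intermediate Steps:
p(R, F) = -3 (p(R, F) = (1/2)*(-6) = -3)
X = 0 (X = (0*0)*(-4) = 0*(-4) = 0)
(V(-7)*p(9, -8))*X = ((-7)**2*(-3))*0 = (49*(-3))*0 = -147*0 = 0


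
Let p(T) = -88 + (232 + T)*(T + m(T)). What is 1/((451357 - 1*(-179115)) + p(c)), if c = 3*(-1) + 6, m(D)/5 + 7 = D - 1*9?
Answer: 1/615814 ≈ 1.6239e-6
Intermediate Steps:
m(D) = -80 + 5*D (m(D) = -35 + 5*(D - 1*9) = -35 + 5*(D - 9) = -35 + 5*(-9 + D) = -35 + (-45 + 5*D) = -80 + 5*D)
c = 3 (c = -3 + 6 = 3)
p(T) = -88 + (-80 + 6*T)*(232 + T) (p(T) = -88 + (232 + T)*(T + (-80 + 5*T)) = -88 + (232 + T)*(-80 + 6*T) = -88 + (-80 + 6*T)*(232 + T))
1/((451357 - 1*(-179115)) + p(c)) = 1/((451357 - 1*(-179115)) + (-18648 + 6*3² + 1312*3)) = 1/((451357 + 179115) + (-18648 + 6*9 + 3936)) = 1/(630472 + (-18648 + 54 + 3936)) = 1/(630472 - 14658) = 1/615814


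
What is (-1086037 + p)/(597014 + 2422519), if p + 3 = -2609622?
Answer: -3695662/3019533 ≈ -1.2239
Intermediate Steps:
p = -2609625 (p = -3 - 2609622 = -2609625)
(-1086037 + p)/(597014 + 2422519) = (-1086037 - 2609625)/(597014 + 2422519) = -3695662/3019533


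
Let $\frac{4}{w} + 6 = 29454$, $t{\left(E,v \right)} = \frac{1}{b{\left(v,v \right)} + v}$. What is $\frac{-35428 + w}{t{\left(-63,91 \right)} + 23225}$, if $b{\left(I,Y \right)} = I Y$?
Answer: $- \frac{1091796433910}{715732539381} \approx -1.5254$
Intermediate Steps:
$t{\left(E,v \right)} = \frac{1}{v + v^{2}}$ ($t{\left(E,v \right)} = \frac{1}{v v + v} = \frac{1}{v^{2} + v} = \frac{1}{v + v^{2}}$)
$w = \frac{1}{7362}$ ($w = \frac{4}{-6 + 29454} = \frac{4}{29448} = 4 \cdot \frac{1}{29448} = \frac{1}{7362} \approx 0.00013583$)
$\frac{-35428 + w}{t{\left(-63,91 \right)} + 23225} = \frac{-35428 + \frac{1}{7362}}{\frac{1}{91 \left(1 + 91\right)} + 23225} = - \frac{260820935}{7362 \left(\frac{1}{91 \cdot 92} + 23225\right)} = - \frac{260820935}{7362 \left(\frac{1}{91} \cdot \frac{1}{92} + 23225\right)} = - \frac{260820935}{7362 \left(\frac{1}{8372} + 23225\right)} = - \frac{260820935}{7362 \cdot \frac{194439701}{8372}} = \left(- \frac{260820935}{7362}\right) \frac{8372}{194439701} = - \frac{1091796433910}{715732539381}$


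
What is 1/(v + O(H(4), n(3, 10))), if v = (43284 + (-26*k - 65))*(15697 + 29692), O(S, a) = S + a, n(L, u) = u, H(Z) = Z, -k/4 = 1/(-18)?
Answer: 9/17652644617 ≈ 5.0984e-10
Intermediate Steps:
k = 2/9 (k = -4/(-18) = -4*(-1/18) = 2/9 ≈ 0.22222)
v = 17652644491/9 (v = (43284 + (-26*2/9 - 65))*(15697 + 29692) = (43284 + (-52/9 - 65))*45389 = (43284 - 637/9)*45389 = (388919/9)*45389 = 17652644491/9 ≈ 1.9614e+9)
1/(v + O(H(4), n(3, 10))) = 1/(17652644491/9 + (4 + 10)) = 1/(17652644491/9 + 14) = 1/(17652644617/9) = 9/17652644617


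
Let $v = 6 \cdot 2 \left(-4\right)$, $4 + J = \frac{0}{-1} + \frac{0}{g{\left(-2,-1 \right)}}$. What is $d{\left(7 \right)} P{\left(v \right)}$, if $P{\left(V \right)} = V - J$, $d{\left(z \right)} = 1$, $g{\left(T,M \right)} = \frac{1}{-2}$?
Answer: $-44$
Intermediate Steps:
$g{\left(T,M \right)} = - \frac{1}{2}$
$J = -4$ ($J = -4 + \left(\frac{0}{-1} + \frac{0}{- \frac{1}{2}}\right) = -4 + \left(0 \left(-1\right) + 0 \left(-2\right)\right) = -4 + \left(0 + 0\right) = -4 + 0 = -4$)
$v = -48$ ($v = 12 \left(-4\right) = -48$)
$P{\left(V \right)} = 4 + V$ ($P{\left(V \right)} = V - -4 = V + 4 = 4 + V$)
$d{\left(7 \right)} P{\left(v \right)} = 1 \left(4 - 48\right) = 1 \left(-44\right) = -44$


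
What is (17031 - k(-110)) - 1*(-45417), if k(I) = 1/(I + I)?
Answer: 13738561/220 ≈ 62448.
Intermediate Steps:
k(I) = 1/(2*I)
(17031 - k(-110)) - 1*(-45417) = (17031 - 1/(2*(-110))) - 1*(-45417) = (17031 - (-1)/(2*110)) + 45417 = (17031 - 1*(-1/220)) + 45417 = (17031 + 1/220) + 45417 = 3746821/220 + 45417 = 13738561/220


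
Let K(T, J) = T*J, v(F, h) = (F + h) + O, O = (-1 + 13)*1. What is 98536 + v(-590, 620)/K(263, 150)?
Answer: 647874207/6575 ≈ 98536.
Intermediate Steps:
O = 12 (O = 12*1 = 12)
v(F, h) = 12 + F + h (v(F, h) = (F + h) + 12 = 12 + F + h)
K(T, J) = J*T
98536 + v(-590, 620)/K(263, 150) = 98536 + (12 - 590 + 620)/((150*263)) = 98536 + 42/39450 = 98536 + 42*(1/39450) = 98536 + 7/6575 = 647874207/6575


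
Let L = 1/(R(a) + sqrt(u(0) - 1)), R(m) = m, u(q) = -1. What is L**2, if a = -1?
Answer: I/(-I + 2*sqrt(2)) ≈ -0.11111 + 0.31427*I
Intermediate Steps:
L = 1/(-1 + I*sqrt(2)) (L = 1/(-1 + sqrt(-1 - 1)) = 1/(-1 + sqrt(-2)) = 1/(-1 + I*sqrt(2)) ≈ -0.33333 - 0.4714*I)
L**2 = (-I/(I + sqrt(2)))**2 = -1/(I + sqrt(2))**2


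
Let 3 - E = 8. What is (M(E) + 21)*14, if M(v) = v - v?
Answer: 294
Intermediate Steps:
E = -5 (E = 3 - 1*8 = 3 - 8 = -5)
M(v) = 0
(M(E) + 21)*14 = (0 + 21)*14 = 21*14 = 294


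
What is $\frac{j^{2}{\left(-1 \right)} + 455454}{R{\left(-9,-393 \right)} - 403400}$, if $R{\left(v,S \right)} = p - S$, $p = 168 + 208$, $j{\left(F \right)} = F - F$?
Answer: $- \frac{455454}{402631} \approx -1.1312$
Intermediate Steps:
$j{\left(F \right)} = 0$
$p = 376$
$R{\left(v,S \right)} = 376 - S$
$\frac{j^{2}{\left(-1 \right)} + 455454}{R{\left(-9,-393 \right)} - 403400} = \frac{0^{2} + 455454}{\left(376 - -393\right) - 403400} = \frac{0 + 455454}{\left(376 + 393\right) - 403400} = \frac{455454}{769 - 403400} = \frac{455454}{-402631} = 455454 \left(- \frac{1}{402631}\right) = - \frac{455454}{402631}$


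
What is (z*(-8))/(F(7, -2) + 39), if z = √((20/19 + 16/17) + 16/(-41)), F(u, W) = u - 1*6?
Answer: -2*√70307087/66215 ≈ -0.25326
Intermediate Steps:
F(u, W) = -6 + u (F(u, W) = u - 6 = -6 + u)
z = 2*√70307087/13243 (z = √((20*(1/19) + 16*(1/17)) + 16*(-1/41)) = √((20/19 + 16/17) - 16/41) = √(644/323 - 16/41) = √(21236/13243) = 2*√70307087/13243 ≈ 1.2663)
(z*(-8))/(F(7, -2) + 39) = ((2*√70307087/13243)*(-8))/((-6 + 7) + 39) = (-16*√70307087/13243)/(1 + 39) = -16*√70307087/13243/40 = -16*√70307087/13243*(1/40) = -2*√70307087/66215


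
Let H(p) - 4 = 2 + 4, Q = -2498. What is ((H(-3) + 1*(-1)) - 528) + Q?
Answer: -3017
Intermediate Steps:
H(p) = 10 (H(p) = 4 + (2 + 4) = 4 + 6 = 10)
((H(-3) + 1*(-1)) - 528) + Q = ((10 + 1*(-1)) - 528) - 2498 = ((10 - 1) - 528) - 2498 = (9 - 528) - 2498 = -519 - 2498 = -3017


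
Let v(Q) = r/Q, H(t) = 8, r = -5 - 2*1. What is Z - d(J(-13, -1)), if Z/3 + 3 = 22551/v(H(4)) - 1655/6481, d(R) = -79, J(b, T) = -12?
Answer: -3504531809/45367 ≈ -77249.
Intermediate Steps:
r = -7 (r = -5 - 2 = -7)
v(Q) = -7/Q
Z = -3508115802/45367 (Z = -9 + 3*(22551/((-7/8)) - 1655/6481) = -9 + 3*(22551/((-7*⅛)) - 1655*1/6481) = -9 + 3*(22551/(-7/8) - 1655/6481) = -9 + 3*(22551*(-8/7) - 1655/6481) = -9 + 3*(-180408/7 - 1655/6481) = -9 + 3*(-1169235833/45367) = -9 - 3507707499/45367 = -3508115802/45367 ≈ -77328.)
Z - d(J(-13, -1)) = -3508115802/45367 - 1*(-79) = -3508115802/45367 + 79 = -3504531809/45367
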